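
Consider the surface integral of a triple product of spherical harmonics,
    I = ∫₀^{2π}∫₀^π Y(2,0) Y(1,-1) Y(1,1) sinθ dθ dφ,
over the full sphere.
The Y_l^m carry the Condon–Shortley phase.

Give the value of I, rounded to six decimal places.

0.126157

m-sum 0 ✓  L=4 even ✓  1≤1≤3 ✓
Π(2lᵢ+1) = 5×3×3 = 45
triangle coeff Δ(2,1,1) = 1/30
Σ_t [1,1]: t=1:−1/1 = -1/1
(3j)²=2/15 [(2 1 1; 0 0 0)], sign=+1
Σ_t [0,0]: t=0:+1/4 = 1/4
(3j)²=1/30 [(2 1 1; 0 -1 1)], sign=+1
⇒ 4πI² = 1/5
I = (+1)√(1/5/(4π)) = 0.12615663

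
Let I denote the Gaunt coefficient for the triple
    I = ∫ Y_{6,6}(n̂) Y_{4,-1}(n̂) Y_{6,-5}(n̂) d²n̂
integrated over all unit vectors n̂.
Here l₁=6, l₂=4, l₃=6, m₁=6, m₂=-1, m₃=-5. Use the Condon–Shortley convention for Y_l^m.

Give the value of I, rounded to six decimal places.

m-sum 0 ✓  L=16 even ✓  2≤6≤10 ✓
Π(2lᵢ+1) = 13×9×13 = 1521
triangle coeff Δ(6,4,6) = 1/15315300
Σ_t [0,4]: t=0:+1/829440 t=1:−1/25920 t=2:+1/9216 t=3:−1/25920 t=4:+1/829440 = 7/207360
(3j)²=28/2431 [(6 4 6; 0 0 0)], sign=+1
Σ_t [0,0]: t=0:+1/5806080 = 1/5806080
(3j)²=165/6188 [(6 4 6; 6 -1 -5)], sign=-1
⇒ 4πI² = 135/289
I = (-1)√(135/289/(4π)) = -0.19280266

-0.192803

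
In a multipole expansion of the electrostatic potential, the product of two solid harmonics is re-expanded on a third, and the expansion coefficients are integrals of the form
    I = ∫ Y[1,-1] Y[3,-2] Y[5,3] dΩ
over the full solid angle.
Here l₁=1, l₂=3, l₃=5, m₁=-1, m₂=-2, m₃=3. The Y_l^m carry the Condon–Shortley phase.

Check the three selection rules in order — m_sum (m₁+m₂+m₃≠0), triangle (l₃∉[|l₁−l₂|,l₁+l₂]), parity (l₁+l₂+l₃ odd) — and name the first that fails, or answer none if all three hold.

azimuthal sum: -1 − 2 + 3 = 0  ✓
2 ≤ 5 ≤ 4 (triangle on l)  ✗
L = 1 + 3 + 5 = 9 (odd)

triangle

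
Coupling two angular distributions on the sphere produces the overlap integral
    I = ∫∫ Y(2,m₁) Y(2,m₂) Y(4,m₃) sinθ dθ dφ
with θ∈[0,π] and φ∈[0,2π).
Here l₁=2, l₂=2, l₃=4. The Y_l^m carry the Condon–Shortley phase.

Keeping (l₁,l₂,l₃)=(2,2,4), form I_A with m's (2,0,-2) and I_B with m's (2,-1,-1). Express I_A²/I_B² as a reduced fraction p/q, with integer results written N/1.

l's match ⇒ only the (l;m) 3-j factors differ between A and B.
A: triangle coeff Δ(2,2,4) = 1/630; Σ_t [0,0]: t=0:+1/96 = 1/96; (3j)²=1/42 [(2 2 4; 2 0 -2)], sign=+1
B: triangle coeff Δ(2,2,4) = 1/630; Σ_t [0,0]: t=0:+1/144 = 1/144; (3j)²=1/126 [(2 2 4; 2 -1 -1)], sign=-1
I_A²/I_B² = (1/42)/(1/126) = 3/1

3/1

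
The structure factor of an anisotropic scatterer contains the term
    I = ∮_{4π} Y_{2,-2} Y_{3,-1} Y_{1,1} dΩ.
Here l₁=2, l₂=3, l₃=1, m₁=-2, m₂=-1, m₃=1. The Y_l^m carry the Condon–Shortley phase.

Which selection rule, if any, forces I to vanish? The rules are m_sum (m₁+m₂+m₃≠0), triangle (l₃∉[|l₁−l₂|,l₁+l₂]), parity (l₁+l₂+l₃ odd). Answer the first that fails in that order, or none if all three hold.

m_sum

m₁+m₂+m₃ = -2 − 1 + 1 = -2  ✗
triangle: |2−3|=1 ≤ l₃=1 ≤ 2+3=5
parity: l₁+l₂+l₃ = 6 is even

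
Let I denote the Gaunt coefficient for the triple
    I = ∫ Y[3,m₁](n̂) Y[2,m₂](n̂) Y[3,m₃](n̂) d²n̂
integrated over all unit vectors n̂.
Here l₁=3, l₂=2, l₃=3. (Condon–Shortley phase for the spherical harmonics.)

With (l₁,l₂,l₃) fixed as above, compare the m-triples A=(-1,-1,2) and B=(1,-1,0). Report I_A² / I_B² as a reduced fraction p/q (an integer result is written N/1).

l's match ⇒ only the (l;m) 3-j factors differ between A and B.
A: triangle coeff Δ(3,2,3) = 1/3780; Σ_t [0,1]: t=0:+1/48 t=1:−1/12 = -1/16; (3j)²=1/28 [(3 2 3; -1 -1 2)], sign=+1
B: triangle coeff Δ(3,2,3) = 1/3780; Σ_t [0,1]: t=0:+1/8 t=1:−1/12 = 1/24; (3j)²=1/210 [(3 2 3; 1 -1 0)], sign=-1
I_A²/I_B² = (1/28)/(1/210) = 15/2

15/2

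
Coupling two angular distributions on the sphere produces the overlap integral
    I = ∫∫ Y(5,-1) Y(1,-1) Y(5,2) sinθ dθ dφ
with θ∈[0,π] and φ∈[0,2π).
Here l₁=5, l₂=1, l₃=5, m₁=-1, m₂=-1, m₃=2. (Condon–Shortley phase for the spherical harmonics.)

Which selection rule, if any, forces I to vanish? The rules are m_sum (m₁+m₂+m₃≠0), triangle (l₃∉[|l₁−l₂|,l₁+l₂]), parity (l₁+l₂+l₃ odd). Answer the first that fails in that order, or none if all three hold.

parity

azimuthal sum: -1 − 1 + 2 = 0  ✓
4 ≤ 5 ≤ 6 (triangle on l)  ✓
L = 5 + 1 + 5 = 11 (odd)  ✗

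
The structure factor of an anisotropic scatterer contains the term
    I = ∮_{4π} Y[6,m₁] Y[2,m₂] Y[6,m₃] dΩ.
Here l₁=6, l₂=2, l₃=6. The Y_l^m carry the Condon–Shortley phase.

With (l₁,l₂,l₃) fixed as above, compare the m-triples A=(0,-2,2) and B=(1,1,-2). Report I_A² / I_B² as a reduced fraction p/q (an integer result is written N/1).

14/3

Same 6,2,6: normalisation and zero-m 3j drop out of the ratio.
A: Δ: 2! 10! 2! / 15! → 1/90090; sum: t=0:+1/69120 = 1/69120; 3j²(6 2 6; 0 -2 2) = Δ·Π!·Σ² = 4/143  (sign +1)
B: Δ: 2! 10! 2! / 15! → 1/90090; sum: t=1:−1/34560 t=2:+1/60480 = -1/80640; 3j²(6 2 6; 1 1 -2) = Δ·Π!·Σ² = 6/1001  (sign -1)
I_A²/I_B² = (4/143)/(6/1001) = 14/3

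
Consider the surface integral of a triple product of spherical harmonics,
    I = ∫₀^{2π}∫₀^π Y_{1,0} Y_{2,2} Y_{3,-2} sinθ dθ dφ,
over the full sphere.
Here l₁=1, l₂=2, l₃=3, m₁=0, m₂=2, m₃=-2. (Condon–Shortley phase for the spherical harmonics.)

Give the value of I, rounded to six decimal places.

m-sum 0 ✓  L=6 even ✓  1≤3≤3 ✓
Π(2lᵢ+1) = 3×5×7 = 105
triangle coeff Δ(1,2,3) = 1/105
Σ_t [0,0]: t=0:+1/4 = 1/4
(3j)²=3/35 [(1 2 3; 0 0 0)], sign=-1
Σ_t [0,0]: t=0:+1/24 = 1/24
(3j)²=1/21 [(1 2 3; 0 2 -2)], sign=-1
⇒ 4πI² = 3/7
I = (+1)√(3/7/(4π)) = 0.18467439

0.184674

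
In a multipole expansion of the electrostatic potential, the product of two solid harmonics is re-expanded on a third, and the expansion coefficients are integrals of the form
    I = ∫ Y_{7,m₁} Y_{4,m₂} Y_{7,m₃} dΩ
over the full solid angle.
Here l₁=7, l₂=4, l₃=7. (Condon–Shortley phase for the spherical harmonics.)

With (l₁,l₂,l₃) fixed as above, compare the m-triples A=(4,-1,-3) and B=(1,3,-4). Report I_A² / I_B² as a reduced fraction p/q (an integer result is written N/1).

Shared (l₁,l₂,l₃)=(7,4,7): N and (l;000)² cancel in I_A²/I_B².
A: Δ = 4!·10!·4!/19! = 1/58198140; Racah Σ t=0..3: t=0:+1/4354560 t=1:−1/1935360 t=2:+1/8709120 t=3:−1/522547200 = -13/74649600; ⇒ 3j(7 4 7; 4 -1 -3)² = 91/11628, sgn -1
B: Δ = 4!·10!·4!/19! = 1/58198140; Racah Σ t=3..4: t=3:−1/4354560 t=4:+1/11612160 = -1/6967296; ⇒ 3j(7 4 7; 1 3 -4)² = 625/50388, sgn +1
I_A²/I_B² = (91/11628)/(625/50388) = 1183/1875

1183/1875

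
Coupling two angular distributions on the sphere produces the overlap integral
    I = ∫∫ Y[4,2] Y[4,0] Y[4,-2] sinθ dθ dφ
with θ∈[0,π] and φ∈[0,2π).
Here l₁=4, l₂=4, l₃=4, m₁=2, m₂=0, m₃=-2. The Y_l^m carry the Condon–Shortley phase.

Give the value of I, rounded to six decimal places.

-0.083698

Checks pass: Σm=0; 12 even; l₃=4∈[0,8].
(2·4+1)(2·4+1)(2·4+1) = 729
Δ: 4! 4! 4! / 13! → 1/450450
sum: t=0:+1/13824 t=1:−1/216 t=2:+1/64 t=3:−1/216 t=4:+1/13824 = 5/768
3j²(4 4 4; 0 0 0) = Δ·Π!·Σ² = 18/1001  (sign +1)
sum: t=0:+1/2304 t=1:−1/216 t=2:+1/384 = -11/6912
3j²(4 4 4; 2 0 -2) = Δ·Π!·Σ² = 11/1638  (sign -1)
combine: 4πI² = 729·18/1001·11/1638 = 729/8281
take √, sign -1: I = -0.08369845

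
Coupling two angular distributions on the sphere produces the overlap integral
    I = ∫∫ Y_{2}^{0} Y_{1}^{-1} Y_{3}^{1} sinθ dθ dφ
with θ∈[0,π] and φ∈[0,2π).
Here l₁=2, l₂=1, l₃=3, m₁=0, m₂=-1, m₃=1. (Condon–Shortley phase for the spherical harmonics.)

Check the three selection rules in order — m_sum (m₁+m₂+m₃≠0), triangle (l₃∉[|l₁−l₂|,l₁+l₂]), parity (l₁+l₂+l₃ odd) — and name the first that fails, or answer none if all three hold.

m₁+m₂+m₃ = 0 − 1 + 1 = 0  ✓
triangle: |2−1|=1 ≤ l₃=3 ≤ 2+1=3  ✓
parity: l₁+l₂+l₃ = 6 is even  ✓

none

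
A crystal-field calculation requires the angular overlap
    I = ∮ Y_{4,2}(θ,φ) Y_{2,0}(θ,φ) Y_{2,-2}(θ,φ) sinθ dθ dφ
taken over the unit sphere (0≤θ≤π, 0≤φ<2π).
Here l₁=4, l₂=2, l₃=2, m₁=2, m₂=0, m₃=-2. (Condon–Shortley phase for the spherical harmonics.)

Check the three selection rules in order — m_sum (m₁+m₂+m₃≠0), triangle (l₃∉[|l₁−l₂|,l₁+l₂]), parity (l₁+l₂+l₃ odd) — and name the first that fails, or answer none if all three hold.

none

Σmᵢ = 0  ✓
l₃∈[|l₁−l₂|,l₁+l₂]=[2,6], have l₃=2  ✓
Σlᵢ = 8 ⇒ even  ✓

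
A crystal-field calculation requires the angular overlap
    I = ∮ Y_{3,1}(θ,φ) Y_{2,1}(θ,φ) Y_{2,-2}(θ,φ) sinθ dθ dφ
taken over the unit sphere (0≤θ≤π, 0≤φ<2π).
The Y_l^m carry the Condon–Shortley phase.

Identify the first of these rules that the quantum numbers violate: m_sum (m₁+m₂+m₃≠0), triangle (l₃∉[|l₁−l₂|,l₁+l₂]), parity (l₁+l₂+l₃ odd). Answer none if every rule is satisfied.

parity

azimuthal sum: 1 + 1 − 2 = 0  ✓
1 ≤ 2 ≤ 5 (triangle on l)  ✓
L = 3 + 2 + 2 = 7 (odd)  ✗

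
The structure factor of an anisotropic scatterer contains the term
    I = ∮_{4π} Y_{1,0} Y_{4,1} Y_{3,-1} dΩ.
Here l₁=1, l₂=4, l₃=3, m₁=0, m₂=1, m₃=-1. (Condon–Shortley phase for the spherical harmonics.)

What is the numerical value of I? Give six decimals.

-0.238414

Rules hold: Σm=0, L=8 even, 3≤3≤5.
N = 3·9·7 = 189
Δ = 2!·0!·6!/9! = 1/252
Racah Σ t=1..1: t=1:−1/36 = -1/36
⇒ 3j(1 4 3; 0 0 0)² = 4/63, sgn +1
Racah Σ t=1..1: t=1:−1/48 = -1/48
⇒ 3j(1 4 3; 0 1 -1)² = 5/84, sgn -1
4πI² = N·(3j₀)²·(3jₘ)² = 5/7
I = -1·√(0.714286/4π) = -0.23841361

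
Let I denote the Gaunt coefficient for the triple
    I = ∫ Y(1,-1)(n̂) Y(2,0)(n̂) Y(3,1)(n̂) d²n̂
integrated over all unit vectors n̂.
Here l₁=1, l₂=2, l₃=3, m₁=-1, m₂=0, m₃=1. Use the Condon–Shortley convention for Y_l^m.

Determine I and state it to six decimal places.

Checks pass: Σm=0; 6 even; l₃=3∈[1,3].
(2·1+1)(2·2+1)(2·3+1) = 105
Δ: 0! 2! 4! / 7! → 1/105
sum: t=0:+1/4 = 1/4
3j²(1 2 3; 0 0 0) = Δ·Π!·Σ² = 3/35  (sign -1)
sum: t=0:+1/8 = 1/8
3j²(1 2 3; -1 0 1) = Δ·Π!·Σ² = 2/35  (sign +1)
combine: 4πI² = 105·3/35·2/35 = 18/35
take √, sign -1: I = -0.20230066

-0.202301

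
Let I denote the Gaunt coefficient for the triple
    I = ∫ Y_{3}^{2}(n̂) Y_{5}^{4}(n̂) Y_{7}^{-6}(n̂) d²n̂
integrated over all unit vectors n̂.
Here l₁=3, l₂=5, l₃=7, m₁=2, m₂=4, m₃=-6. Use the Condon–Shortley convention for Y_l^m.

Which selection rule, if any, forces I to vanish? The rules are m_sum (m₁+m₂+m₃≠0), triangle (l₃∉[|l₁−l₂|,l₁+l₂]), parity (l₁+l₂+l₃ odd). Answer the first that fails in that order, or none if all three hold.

Σmᵢ = 0  ✓
l₃∈[|l₁−l₂|,l₁+l₂]=[2,8], have l₃=7  ✓
Σlᵢ = 15 ⇒ odd  ✗

parity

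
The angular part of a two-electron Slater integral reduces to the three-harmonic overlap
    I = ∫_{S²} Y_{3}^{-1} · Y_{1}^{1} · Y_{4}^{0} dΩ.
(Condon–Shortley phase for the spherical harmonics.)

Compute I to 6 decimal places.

0.150786

Rules hold: Σm=0, L=8 even, 2≤4≤4.
N = 7·3·9 = 189
Δ = 0!·6!·2!/9! = 1/252
Racah Σ t=0..0: t=0:+1/36 = 1/36
⇒ 3j(3 1 4; 0 0 0)² = 4/63, sgn +1
Racah Σ t=0..0: t=0:+1/96 = 1/96
⇒ 3j(3 1 4; -1 1 0)² = 1/42, sgn +1
4πI² = N·(3j₀)²·(3jₘ)² = 2/7
I = +1·√(0.285714/4π) = 0.15078601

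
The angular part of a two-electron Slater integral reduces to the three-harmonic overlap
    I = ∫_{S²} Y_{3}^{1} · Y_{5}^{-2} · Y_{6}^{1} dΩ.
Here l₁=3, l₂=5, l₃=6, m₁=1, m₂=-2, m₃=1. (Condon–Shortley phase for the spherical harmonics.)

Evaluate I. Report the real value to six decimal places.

m-sum 0 ✓  L=14 even ✓  2≤6≤8 ✓
Π(2lᵢ+1) = 7×11×13 = 1001
triangle coeff Δ(3,5,6) = 1/675675
Σ_t [0,2]: t=0:+1/8640 t=1:−1/2304 t=2:+1/8640 = -7/34560
(3j)²=7/429 [(3 5 6; 0 0 0)], sign=-1
Σ_t [0,2]: t=0:+1/5760 t=1:−1/8640 t=2:+1/241920 = 1/16128
(3j)²=5/1001 [(3 5 6; 1 -2 1)], sign=-1
⇒ 4πI² = 35/429
I = (+1)√(35/429/(4π)) = 0.08057502

0.080575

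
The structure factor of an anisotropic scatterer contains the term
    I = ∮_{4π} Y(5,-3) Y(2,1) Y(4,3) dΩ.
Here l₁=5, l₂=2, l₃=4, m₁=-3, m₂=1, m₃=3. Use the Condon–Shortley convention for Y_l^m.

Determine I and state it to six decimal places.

0.000000

-3 + 1 + 3 = 1 ≠ 0: azimuthal integral kills it; I = 0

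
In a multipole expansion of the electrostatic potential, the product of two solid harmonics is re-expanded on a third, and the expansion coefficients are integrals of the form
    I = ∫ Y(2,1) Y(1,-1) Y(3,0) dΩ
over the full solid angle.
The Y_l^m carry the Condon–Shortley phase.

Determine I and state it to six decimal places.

0.143048

Checks pass: Σm=0; 6 even; l₃=3∈[1,3].
(2·2+1)(2·1+1)(2·3+1) = 105
Δ: 0! 4! 2! / 7! → 1/105
sum: t=0:+1/4 = 1/4
3j²(2 1 3; 0 0 0) = Δ·Π!·Σ² = 3/35  (sign -1)
sum: t=0:+1/12 = 1/12
3j²(2 1 3; 1 -1 0) = Δ·Π!·Σ² = 1/35  (sign -1)
combine: 4πI² = 105·3/35·1/35 = 9/35
take √, sign +1: I = 0.14304817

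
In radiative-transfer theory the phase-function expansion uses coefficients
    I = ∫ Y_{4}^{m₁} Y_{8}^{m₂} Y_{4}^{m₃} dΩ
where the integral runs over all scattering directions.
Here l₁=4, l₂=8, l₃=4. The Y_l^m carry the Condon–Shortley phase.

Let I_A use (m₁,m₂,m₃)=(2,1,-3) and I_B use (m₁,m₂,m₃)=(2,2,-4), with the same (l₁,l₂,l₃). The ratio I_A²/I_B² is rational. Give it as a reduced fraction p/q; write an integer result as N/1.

l's match ⇒ only the (l;m) 3-j factors differ between A and B.
A: triangle coeff Δ(4,8,4) = 1/218790; Σ_t [2,2]: t=2:+1/7257600 = 1/7257600; (3j)²=14/12155 [(4 8 4; 2 1 -3)], sign=-1
B: triangle coeff Δ(4,8,4) = 1/218790; Σ_t [2,2]: t=2:+1/58060800 = 1/58060800; (3j)²=1/4862 [(4 8 4; 2 2 -4)], sign=+1
I_A²/I_B² = (14/12155)/(1/4862) = 28/5

28/5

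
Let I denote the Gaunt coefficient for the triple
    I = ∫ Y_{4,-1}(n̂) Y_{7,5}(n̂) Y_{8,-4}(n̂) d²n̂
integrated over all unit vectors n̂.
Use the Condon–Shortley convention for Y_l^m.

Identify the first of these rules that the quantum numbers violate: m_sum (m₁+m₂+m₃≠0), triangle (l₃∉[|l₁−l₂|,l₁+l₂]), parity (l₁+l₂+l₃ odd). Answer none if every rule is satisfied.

parity

Σmᵢ = 0  ✓
l₃∈[|l₁−l₂|,l₁+l₂]=[3,11], have l₃=8  ✓
Σlᵢ = 19 ⇒ odd  ✗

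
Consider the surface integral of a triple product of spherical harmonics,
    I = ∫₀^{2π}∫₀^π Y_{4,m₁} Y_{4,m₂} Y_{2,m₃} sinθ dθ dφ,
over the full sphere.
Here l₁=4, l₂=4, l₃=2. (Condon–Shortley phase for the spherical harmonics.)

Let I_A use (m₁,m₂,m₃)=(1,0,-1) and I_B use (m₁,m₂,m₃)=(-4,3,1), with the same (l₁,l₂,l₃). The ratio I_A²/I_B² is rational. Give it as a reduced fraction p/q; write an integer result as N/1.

5/98

Shared (l₁,l₂,l₃)=(4,4,2): N and (l;000)² cancel in I_A²/I_B².
A: Δ = 6!·2!·2!/11! = 1/13860; Racah Σ t=2..3: t=2:+1/96 t=3:−1/72 = -1/288; ⇒ 3j(4 4 2; 1 0 -1)² = 1/462, sgn +1
B: Δ = 6!·2!·2!/11! = 1/13860; Racah Σ t=6..6: t=6:+1/1440 = 1/1440; ⇒ 3j(4 4 2; -4 3 1)² = 7/165, sgn -1
I_A²/I_B² = (1/462)/(7/165) = 5/98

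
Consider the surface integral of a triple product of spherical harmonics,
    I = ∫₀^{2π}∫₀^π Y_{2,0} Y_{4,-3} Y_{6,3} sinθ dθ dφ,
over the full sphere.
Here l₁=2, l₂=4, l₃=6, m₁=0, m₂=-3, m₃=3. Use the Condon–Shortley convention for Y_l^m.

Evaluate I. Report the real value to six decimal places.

Rules hold: Σm=0, L=12 even, 2≤6≤6.
N = 5·9·13 = 585
Δ = 0!·4!·8!/13! = 1/6435
Racah Σ t=0..0: t=0:+1/2304 = 1/2304
⇒ 3j(2 4 6; 0 0 0)² = 5/143, sgn +1
Racah Σ t=0..0: t=0:+1/20160 = 1/20160
⇒ 3j(2 4 6; 0 -3 3)² = 12/715, sgn -1
4πI² = N·(3j₀)²·(3jₘ)² = 540/1573
I = -1·√(0.343293/4π) = -0.16528277

-0.165283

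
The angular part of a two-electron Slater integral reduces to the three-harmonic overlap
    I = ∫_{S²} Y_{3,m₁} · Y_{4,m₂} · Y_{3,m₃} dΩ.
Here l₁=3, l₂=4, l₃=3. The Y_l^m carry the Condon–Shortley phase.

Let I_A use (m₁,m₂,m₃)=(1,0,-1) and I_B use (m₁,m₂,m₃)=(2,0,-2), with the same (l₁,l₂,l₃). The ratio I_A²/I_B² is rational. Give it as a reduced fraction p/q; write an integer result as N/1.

Same 3,4,3: normalisation and zero-m 3j drop out of the ratio.
A: Δ: 4! 2! 4! / 11! → 1/34650; sum: t=0:+1/1152 t=1:−1/36 t=2:+1/32 = 5/1152; 3j²(3 4 3; 1 0 -1) = Δ·Π!·Σ² = 1/1386  (sign +1)
B: Δ: 4! 2! 4! / 11! → 1/34650; sum: t=0:+1/576 t=1:−1/72 = -7/576; 3j²(3 4 3; 2 0 -2) = Δ·Π!·Σ² = 7/198  (sign +1)
I_A²/I_B² = (1/1386)/(7/198) = 1/49

1/49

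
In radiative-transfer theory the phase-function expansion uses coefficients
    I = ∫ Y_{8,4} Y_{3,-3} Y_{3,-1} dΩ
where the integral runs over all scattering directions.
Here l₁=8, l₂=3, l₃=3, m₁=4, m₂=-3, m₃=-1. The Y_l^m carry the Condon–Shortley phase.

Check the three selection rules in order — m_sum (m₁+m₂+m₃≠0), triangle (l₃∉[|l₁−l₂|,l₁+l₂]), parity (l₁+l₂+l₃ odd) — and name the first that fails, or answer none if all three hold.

m₁+m₂+m₃ = 4 − 3 − 1 = 0  ✓
triangle: |8−3|=5 ≤ l₃=3 ≤ 8+3=11  ✗
parity: l₁+l₂+l₃ = 14 is even

triangle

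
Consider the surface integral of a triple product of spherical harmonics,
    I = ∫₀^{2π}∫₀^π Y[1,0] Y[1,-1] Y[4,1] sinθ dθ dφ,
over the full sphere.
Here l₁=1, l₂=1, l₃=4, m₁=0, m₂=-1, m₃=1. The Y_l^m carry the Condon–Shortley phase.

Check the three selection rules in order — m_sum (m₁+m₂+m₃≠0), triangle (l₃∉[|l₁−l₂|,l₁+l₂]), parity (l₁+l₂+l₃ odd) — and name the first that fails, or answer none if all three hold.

triangle

m₁+m₂+m₃ = 0 − 1 + 1 = 0  ✓
triangle: |1−1|=0 ≤ l₃=4 ≤ 1+1=2  ✗
parity: l₁+l₂+l₃ = 6 is even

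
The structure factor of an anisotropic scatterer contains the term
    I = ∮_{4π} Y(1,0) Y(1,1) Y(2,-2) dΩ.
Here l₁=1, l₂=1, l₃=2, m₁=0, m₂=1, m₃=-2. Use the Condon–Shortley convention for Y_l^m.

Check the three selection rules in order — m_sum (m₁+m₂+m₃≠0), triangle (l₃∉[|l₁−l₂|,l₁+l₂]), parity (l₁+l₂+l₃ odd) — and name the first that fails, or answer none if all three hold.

m₁+m₂+m₃ = 0 + 1 − 2 = -1  ✗
triangle: |1−1|=0 ≤ l₃=2 ≤ 1+1=2
parity: l₁+l₂+l₃ = 4 is even

m_sum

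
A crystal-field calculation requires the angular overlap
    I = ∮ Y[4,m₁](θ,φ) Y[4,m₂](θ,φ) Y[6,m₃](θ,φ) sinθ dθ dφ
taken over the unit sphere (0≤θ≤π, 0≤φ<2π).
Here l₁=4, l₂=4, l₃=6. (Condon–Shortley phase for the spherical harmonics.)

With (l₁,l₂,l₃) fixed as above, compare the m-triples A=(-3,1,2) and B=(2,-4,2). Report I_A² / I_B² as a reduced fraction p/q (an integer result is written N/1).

Shared (l₁,l₂,l₃)=(4,4,6): N and (l;000)² cancel in I_A²/I_B².
A: Δ = 2!·6!·6!/15! = 1/1261260; Racah Σ t=1..2: t=1:−1/34560 t=2:+1/8640 = 1/11520; ⇒ 3j(4 4 6; -3 1 2)² = 3/143, sgn +1
B: Δ = 2!·6!·6!/15! = 1/1261260; Racah Σ t=0..0: t=0:+1/69120 = 1/69120; ⇒ 3j(4 4 6; 2 -4 2)² = 4/429, sgn +1
I_A²/I_B² = (3/143)/(4/429) = 9/4

9/4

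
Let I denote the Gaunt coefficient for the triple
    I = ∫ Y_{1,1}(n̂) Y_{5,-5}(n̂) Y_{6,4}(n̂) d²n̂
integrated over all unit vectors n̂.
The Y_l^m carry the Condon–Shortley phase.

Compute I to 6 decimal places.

0.040859

Checks pass: Σm=0; 12 even; l₃=6∈[4,6].
(2·1+1)(2·5+1)(2·6+1) = 429
Δ: 0! 2! 10! / 13! → 1/858
sum: t=0:+1/14400 = 1/14400
3j²(1 5 6; 0 0 0) = Δ·Π!·Σ² = 6/143  (sign +1)
sum: t=0:+1/7257600 = 1/7257600
3j²(1 5 6; 1 -5 4) = Δ·Π!·Σ² = 1/858  (sign +1)
combine: 4πI² = 429·6/143·1/858 = 3/143
take √, sign +1: I = 0.04085899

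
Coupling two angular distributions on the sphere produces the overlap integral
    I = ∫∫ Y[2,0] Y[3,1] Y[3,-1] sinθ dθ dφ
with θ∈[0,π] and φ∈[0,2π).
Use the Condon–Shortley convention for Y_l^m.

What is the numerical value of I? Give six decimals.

Rules hold: Σm=0, L=8 even, 1≤3≤5.
N = 5·7·7 = 245
Δ = 2!·2!·4!/9! = 1/3780
Racah Σ t=0..2: t=0:+1/24 t=1:−1/4 t=2:+1/24 = -1/6
⇒ 3j(2 3 3; 0 0 0)² = 4/105, sgn +1
Racah Σ t=0..2: t=0:+1/96 t=1:−1/6 t=2:+1/16 = -3/32
⇒ 3j(2 3 3; 0 1 -1)² = 3/140, sgn -1
4πI² = N·(3j₀)²·(3jₘ)² = 1/5
I = -1·√(0.2/4π) = -0.12615663

-0.126157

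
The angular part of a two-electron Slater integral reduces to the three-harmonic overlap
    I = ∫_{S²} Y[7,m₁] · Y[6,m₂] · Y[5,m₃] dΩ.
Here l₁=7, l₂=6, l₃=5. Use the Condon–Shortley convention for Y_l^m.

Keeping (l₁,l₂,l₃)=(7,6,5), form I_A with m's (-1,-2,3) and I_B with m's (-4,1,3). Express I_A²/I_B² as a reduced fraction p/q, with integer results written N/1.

98/1485

Same 7,6,5: normalisation and zero-m 3j drop out of the ratio.
A: Δ: 8! 6! 4! / 19! → 1/174594420; sum: t=2:+1/4147200 t=3:−1/518400 t=4:+1/663552 = -1/5529600; 3j²(7 6 5; -1 -2 3) = Δ·Π!·Σ² = 98/230945  (sign -1)
B: Δ: 8! 6! 4! / 19! → 1/174594420; sum: t=5:−1/2073600 t=6:+1/1036800 t=7:−1/5806080 = 1/3225600; 3j²(7 6 5; -4 1 3) = Δ·Π!·Σ² = 27/4199  (sign +1)
I_A²/I_B² = (98/230945)/(27/4199) = 98/1485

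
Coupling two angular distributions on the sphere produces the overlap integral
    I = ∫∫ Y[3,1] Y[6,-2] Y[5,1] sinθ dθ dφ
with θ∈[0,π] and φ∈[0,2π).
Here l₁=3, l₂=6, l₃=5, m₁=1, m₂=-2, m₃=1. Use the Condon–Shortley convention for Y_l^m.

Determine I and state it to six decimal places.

Checks pass: Σm=0; 14 even; l₃=5∈[3,9].
(2·3+1)(2·6+1)(2·5+1) = 1001
Δ: 4! 2! 8! / 15! → 1/675675
sum: t=1:−1/8640 t=2:+1/2304 t=3:−1/8640 = 7/34560
3j²(3 6 5; 0 0 0) = Δ·Π!·Σ² = 7/429  (sign -1)
sum: t=0:+1/27648 t=1:−1/4320 t=2:+1/11520 = -1/9216
3j²(3 6 5; 1 -2 1) = Δ·Π!·Σ² = 2/143  (sign -1)
combine: 4πI² = 1001·7/429·2/143 = 98/429
take √, sign +1: I = 0.13482780

0.134828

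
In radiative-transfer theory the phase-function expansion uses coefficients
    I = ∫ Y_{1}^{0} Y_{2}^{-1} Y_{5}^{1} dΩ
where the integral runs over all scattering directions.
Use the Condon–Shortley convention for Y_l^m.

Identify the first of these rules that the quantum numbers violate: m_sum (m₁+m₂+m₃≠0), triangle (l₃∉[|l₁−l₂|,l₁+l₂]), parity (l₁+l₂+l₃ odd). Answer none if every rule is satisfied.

Σmᵢ = 0  ✓
l₃∈[|l₁−l₂|,l₁+l₂]=[1,3], have l₃=5  ✗
Σlᵢ = 8 ⇒ even

triangle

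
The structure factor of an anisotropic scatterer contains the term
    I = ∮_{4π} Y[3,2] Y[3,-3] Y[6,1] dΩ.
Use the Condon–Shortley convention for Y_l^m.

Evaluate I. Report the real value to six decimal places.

-0.031364

Rules hold: Σm=0, L=12 even, 0≤6≤6.
N = 7·7·13 = 637
Δ = 0!·6!·6!/13! = 1/12012
Racah Σ t=0..0: t=0:+1/1296 = 1/1296
⇒ 3j(3 3 6; 0 0 0)² = 100/3003, sgn +1
Racah Σ t=0..0: t=0:+1/86400 = 1/86400
⇒ 3j(3 3 6; 2 -3 1)² = 1/1716, sgn -1
4πI² = N·(3j₀)²·(3jₘ)² = 175/14157
I = -1·√(0.0123614/4π) = -0.03136379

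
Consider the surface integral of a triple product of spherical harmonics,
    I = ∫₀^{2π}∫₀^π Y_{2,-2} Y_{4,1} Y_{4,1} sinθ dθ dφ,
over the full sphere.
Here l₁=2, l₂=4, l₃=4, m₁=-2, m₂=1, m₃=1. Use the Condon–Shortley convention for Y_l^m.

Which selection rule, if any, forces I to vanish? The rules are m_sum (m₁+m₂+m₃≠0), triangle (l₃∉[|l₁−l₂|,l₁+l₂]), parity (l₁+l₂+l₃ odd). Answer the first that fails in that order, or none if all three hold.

none

Σmᵢ = 0  ✓
l₃∈[|l₁−l₂|,l₁+l₂]=[2,6], have l₃=4  ✓
Σlᵢ = 10 ⇒ even  ✓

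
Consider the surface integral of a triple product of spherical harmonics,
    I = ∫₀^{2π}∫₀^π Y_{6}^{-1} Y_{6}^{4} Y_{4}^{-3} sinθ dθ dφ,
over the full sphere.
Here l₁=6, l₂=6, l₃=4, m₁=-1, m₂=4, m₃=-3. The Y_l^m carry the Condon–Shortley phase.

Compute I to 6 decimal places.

-0.154578

Rules hold: Σm=0, L=16 even, 0≤4≤12.
N = 13·13·9 = 1521
Δ = 8!·4!·4!/17! = 1/15315300
Racah Σ t=2..6: t=2:+1/829440 t=3:−1/25920 t=4:+1/9216 t=5:−1/25920 t=6:+1/829440 = 7/207360
⇒ 3j(6 6 4; 0 0 0)² = 28/2431, sgn +1
Racah Σ t=6..7: t=6:+1/207360 t=7:−1/725760 = 1/290304
⇒ 3j(6 6 4; -1 4 -3)² = 125/7293, sgn -1
4πI² = N·(3j₀)²·(3jₘ)² = 10500/34969
I = -1·√(0.300266/4π) = -0.15457815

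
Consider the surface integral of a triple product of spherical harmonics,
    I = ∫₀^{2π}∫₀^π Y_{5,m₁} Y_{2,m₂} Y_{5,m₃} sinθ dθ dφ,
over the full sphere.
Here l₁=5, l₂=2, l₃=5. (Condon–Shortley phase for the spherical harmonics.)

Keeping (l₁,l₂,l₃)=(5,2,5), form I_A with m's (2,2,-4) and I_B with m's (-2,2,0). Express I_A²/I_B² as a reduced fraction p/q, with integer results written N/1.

l's match ⇒ only the (l;m) 3-j factors differ between A and B.
A: triangle coeff Δ(5,2,5) = 1/38610; Σ_t [2,2]: t=2:+1/20160 = 1/20160; (3j)²=12/715 [(5 2 5; 2 2 -4)], sign=-1
B: triangle coeff Δ(5,2,5) = 1/38610; Σ_t [2,2]: t=2:+1/2880 = 1/2880; (3j)²=14/429 [(5 2 5; -2 2 0)], sign=-1
I_A²/I_B² = (12/715)/(14/429) = 18/35

18/35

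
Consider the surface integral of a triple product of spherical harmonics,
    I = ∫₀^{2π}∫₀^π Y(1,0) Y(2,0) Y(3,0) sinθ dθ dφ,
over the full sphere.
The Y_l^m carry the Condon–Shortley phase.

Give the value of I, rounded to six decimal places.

m-sum 0 ✓  L=6 even ✓  1≤3≤3 ✓
Π(2lᵢ+1) = 3×5×7 = 105
triangle coeff Δ(1,2,3) = 1/105
Σ_t [0,0]: t=0:+1/4 = 1/4
(3j)²=3/35 [(1 2 3; 0 0 0)], sign=-1
(m-triple is (0,0,0) — same symbol as above.)
⇒ 4πI² = 27/35
I = (+1)√(27/35/(4π)) = 0.24776670

0.247767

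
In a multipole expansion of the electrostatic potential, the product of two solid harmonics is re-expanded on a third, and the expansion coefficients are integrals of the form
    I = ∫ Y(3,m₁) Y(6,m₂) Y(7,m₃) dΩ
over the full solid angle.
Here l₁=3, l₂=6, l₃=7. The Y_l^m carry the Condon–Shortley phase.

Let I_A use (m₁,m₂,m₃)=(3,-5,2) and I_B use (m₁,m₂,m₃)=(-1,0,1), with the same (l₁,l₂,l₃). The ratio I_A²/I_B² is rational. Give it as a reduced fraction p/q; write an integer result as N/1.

1375/2366

Same 3,6,7: normalisation and zero-m 3j drop out of the ratio.
A: Δ: 2! 4! 10! / 17! → 1/2042040; sum: t=0:+1/17418240 = 1/17418240; 3j²(3 6 7; 3 -5 2) = Δ·Π!·Σ² = 25/12376  (sign -1)
B: Δ: 2! 4! 10! / 17! → 1/2042040; sum: t=0:+1/829440 t=1:−1/86400 t=2:+1/138240 = -13/4147200; 3j²(3 6 7; -1 0 1) = Δ·Π!·Σ² = 13/3740  (sign -1)
I_A²/I_B² = (25/12376)/(13/3740) = 1375/2366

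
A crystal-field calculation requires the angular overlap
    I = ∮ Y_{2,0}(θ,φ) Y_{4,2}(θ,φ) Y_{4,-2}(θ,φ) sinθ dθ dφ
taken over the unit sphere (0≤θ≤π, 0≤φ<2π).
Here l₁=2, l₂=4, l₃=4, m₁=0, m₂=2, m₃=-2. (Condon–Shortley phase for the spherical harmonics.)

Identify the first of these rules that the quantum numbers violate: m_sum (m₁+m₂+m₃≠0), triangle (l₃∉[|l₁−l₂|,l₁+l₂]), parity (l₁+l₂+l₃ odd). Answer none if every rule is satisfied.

azimuthal sum: 0 + 2 − 2 = 0  ✓
2 ≤ 4 ≤ 6 (triangle on l)  ✓
L = 2 + 4 + 4 = 10 (even)  ✓

none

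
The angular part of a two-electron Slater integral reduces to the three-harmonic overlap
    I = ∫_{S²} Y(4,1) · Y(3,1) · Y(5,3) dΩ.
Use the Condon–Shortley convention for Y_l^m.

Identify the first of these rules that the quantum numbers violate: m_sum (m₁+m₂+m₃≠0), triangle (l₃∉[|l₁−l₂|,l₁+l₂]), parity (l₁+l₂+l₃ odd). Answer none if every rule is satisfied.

Σmᵢ = 5  ✗
l₃∈[|l₁−l₂|,l₁+l₂]=[1,7], have l₃=5
Σlᵢ = 12 ⇒ even

m_sum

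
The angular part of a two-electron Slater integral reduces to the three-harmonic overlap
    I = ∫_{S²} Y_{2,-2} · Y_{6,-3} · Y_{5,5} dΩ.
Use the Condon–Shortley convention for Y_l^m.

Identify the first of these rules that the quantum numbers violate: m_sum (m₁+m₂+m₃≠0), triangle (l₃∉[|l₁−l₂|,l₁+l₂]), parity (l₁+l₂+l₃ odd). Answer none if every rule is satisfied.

m₁+m₂+m₃ = -2 − 3 + 5 = 0  ✓
triangle: |2−6|=4 ≤ l₃=5 ≤ 2+6=8  ✓
parity: l₁+l₂+l₃ = 13 is odd  ✗

parity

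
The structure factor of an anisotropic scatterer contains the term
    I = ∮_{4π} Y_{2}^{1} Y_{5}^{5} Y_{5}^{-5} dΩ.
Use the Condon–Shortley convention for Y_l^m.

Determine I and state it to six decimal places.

1 + 5 − 5 = 1 ≠ 0: azimuthal integral kills it; I = 0

0.000000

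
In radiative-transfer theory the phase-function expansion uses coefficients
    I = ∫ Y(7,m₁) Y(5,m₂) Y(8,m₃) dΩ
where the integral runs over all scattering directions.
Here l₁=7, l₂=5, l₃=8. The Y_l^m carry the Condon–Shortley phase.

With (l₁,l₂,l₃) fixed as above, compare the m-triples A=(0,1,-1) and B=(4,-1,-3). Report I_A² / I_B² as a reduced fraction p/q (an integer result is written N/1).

Same 7,5,8: normalisation and zero-m 3j drop out of the ratio.
A: Δ: 4! 10! 6! / 21! → 1/814773960; sum: t=0:+1/522547200 t=1:−1/12441600 t=2:+1/2764800 t=3:−1/3732480 t=4:+1/34836480 = 23/522547200; 3j²(7 5 8; 0 1 -1) = Δ·Π!·Σ² = 529/277134  (sign -1)
B: Δ: 4! 10! 6! / 21! → 1/814773960; sum: t=0:+1/34836480 t=1:−1/17418240 t=2:+1/69672960 t=3:−1/2612736000 = -11/746496000; 3j²(7 5 8; 4 -1 -3) = Δ·Π!·Σ² = 1331/251940  (sign +1)
I_A²/I_B² = (529/277134)/(1331/251940) = 5290/14641

5290/14641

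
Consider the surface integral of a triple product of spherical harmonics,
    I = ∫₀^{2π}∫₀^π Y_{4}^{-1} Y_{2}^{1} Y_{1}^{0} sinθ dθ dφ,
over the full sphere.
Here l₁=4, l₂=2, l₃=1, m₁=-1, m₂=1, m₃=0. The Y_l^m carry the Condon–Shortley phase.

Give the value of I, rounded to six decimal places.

|4−2|≤1≤4+2 violated ⇒ I = 0

0.000000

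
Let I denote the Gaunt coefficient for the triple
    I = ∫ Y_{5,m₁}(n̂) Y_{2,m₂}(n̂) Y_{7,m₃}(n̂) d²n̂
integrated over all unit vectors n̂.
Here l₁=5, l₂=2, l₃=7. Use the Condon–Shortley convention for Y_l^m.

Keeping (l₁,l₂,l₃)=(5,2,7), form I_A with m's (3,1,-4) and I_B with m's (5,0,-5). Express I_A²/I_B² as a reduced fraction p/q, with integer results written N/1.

15/2

Shared (l₁,l₂,l₃)=(5,2,7): N and (l;000)² cancel in I_A²/I_B².
A: Δ = 0!·10!·4!/15! = 1/15015; Racah Σ t=0..0: t=0:+1/483840 = 1/483840; ⇒ 3j(5 2 7; 3 1 -4)² = 3/91, sgn -1
B: Δ = 0!·10!·4!/15! = 1/15015; Racah Σ t=0..0: t=0:+1/14515200 = 1/14515200; ⇒ 3j(5 2 7; 5 0 -5)² = 2/455, sgn +1
I_A²/I_B² = (3/91)/(2/455) = 15/2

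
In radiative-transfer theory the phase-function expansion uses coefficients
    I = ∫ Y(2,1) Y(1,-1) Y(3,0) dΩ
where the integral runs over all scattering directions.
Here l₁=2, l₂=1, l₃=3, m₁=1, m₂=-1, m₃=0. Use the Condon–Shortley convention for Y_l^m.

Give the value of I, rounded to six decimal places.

m-sum 0 ✓  L=6 even ✓  1≤3≤3 ✓
Π(2lᵢ+1) = 5×3×7 = 105
triangle coeff Δ(2,1,3) = 1/105
Σ_t [0,0]: t=0:+1/4 = 1/4
(3j)²=3/35 [(2 1 3; 0 0 0)], sign=-1
Σ_t [0,0]: t=0:+1/12 = 1/12
(3j)²=1/35 [(2 1 3; 1 -1 0)], sign=-1
⇒ 4πI² = 9/35
I = (+1)√(9/35/(4π)) = 0.14304817

0.143048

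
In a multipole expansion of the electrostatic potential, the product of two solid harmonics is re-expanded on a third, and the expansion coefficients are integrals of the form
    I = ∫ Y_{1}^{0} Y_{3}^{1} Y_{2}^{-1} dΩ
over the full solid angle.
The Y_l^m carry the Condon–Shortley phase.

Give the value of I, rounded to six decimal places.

-0.233597

m-sum 0 ✓  L=6 even ✓  2≤2≤4 ✓
Π(2lᵢ+1) = 3×7×5 = 105
triangle coeff Δ(1,3,2) = 1/105
Σ_t [1,1]: t=1:−1/4 = -1/4
(3j)²=3/35 [(1 3 2; 0 0 0)], sign=-1
Σ_t [1,1]: t=1:−1/6 = -1/6
(3j)²=8/105 [(1 3 2; 0 1 -1)], sign=+1
⇒ 4πI² = 24/35
I = (-1)√(24/35/(4π)) = -0.23359668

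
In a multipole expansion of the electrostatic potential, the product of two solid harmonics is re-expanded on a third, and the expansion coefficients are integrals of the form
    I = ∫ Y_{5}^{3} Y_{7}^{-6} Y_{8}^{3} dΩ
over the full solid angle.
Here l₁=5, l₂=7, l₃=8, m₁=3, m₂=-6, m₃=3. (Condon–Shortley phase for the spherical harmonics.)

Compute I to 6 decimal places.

m-sum 0 ✓  L=20 even ✓  2≤8≤12 ✓
Π(2lᵢ+1) = 11×15×17 = 2805
triangle coeff Δ(5,7,8) = 1/814773960
Σ_t [0,4]: t=0:+1/87091200 t=1:−1/4976640 t=2:+1/2073600 t=3:−1/4976640 t=4:+1/87091200 = 1/9676800
(3j)²=360/46189 [(5 7 8; 0 0 0)], sign=+1
Σ_t [0,1]: t=0:+1/418037760 t=1:−1/2612736000 = 1/497664000
(3j)²=77/6460 [(5 7 8; 3 -6 3)], sign=-1
⇒ 4πI² = 20790/79781
I = (-1)√(20790/79781/(4π)) = -0.14400334

-0.144003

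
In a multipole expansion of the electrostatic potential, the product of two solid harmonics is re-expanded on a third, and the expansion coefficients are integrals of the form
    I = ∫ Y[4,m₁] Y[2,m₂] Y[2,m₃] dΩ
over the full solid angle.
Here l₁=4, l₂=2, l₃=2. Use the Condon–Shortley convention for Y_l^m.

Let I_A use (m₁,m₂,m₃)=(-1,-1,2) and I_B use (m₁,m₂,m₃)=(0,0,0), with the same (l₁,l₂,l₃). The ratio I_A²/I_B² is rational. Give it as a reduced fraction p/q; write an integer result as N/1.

5/36

Shared (l₁,l₂,l₃)=(4,2,2): N and (l;000)² cancel in I_A²/I_B².
A: Δ = 4!·4!·0!/9! = 1/630; Racah Σ t=1..1: t=1:−1/144 = -1/144; ⇒ 3j(4 2 2; -1 -1 2)² = 1/126, sgn -1
B: Δ = 4!·4!·0!/9! = 1/630; Racah Σ t=2..2: t=2:+1/16 = 1/16; ⇒ 3j(4 2 2; 0 0 0)² = 2/35, sgn +1
I_A²/I_B² = (1/126)/(2/35) = 5/36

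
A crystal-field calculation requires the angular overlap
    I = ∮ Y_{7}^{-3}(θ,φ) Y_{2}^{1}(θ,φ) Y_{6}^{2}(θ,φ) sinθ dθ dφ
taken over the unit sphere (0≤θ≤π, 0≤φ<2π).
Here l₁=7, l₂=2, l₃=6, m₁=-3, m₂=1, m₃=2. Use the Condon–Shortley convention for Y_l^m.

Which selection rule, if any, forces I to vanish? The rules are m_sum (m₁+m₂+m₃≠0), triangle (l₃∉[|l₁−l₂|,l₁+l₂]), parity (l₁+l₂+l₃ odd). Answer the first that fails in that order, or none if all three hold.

Σmᵢ = 0  ✓
l₃∈[|l₁−l₂|,l₁+l₂]=[5,9], have l₃=6  ✓
Σlᵢ = 15 ⇒ odd  ✗

parity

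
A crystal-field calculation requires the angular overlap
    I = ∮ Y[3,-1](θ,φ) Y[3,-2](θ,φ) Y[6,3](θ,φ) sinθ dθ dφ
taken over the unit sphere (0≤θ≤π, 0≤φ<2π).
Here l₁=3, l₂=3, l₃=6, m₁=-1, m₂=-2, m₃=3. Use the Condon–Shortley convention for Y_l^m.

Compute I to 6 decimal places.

-0.230476

Checks pass: Σm=0; 12 even; l₃=6∈[0,6].
(2·3+1)(2·3+1)(2·6+1) = 637
Δ: 0! 6! 6! / 13! → 1/12012
sum: t=0:+1/1296 = 1/1296
3j²(3 3 6; 0 0 0) = Δ·Π!·Σ² = 100/3003  (sign +1)
sum: t=0:+1/5760 = 1/5760
3j²(3 3 6; -1 -2 3) = Δ·Π!·Σ² = 9/286  (sign -1)
combine: 4πI² = 637·100/3003·9/286 = 1050/1573
take √, sign -1: I = -0.23047581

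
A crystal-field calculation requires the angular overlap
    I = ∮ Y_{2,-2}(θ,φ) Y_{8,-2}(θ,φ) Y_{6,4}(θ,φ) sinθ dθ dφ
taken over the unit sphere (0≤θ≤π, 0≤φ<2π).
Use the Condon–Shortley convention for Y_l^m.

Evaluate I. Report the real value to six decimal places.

0.032867

Rules hold: Σm=0, L=16 even, 6≤6≤10.
N = 5·17·13 = 1105
Δ = 4!·0!·12!/17! = 1/30940
Racah Σ t=2..2: t=2:+1/2073600 = 1/2073600
⇒ 3j(2 8 6; 0 0 0)² = 28/1105, sgn +1
Racah Σ t=4..4: t=4:+1/174182400 = 1/174182400
⇒ 3j(2 8 6; -2 -2 4)² = 3/6188, sgn +1
4πI² = N·(3j₀)²·(3jₘ)² = 3/221
I = +1·√(0.0135747/4π) = 0.03286696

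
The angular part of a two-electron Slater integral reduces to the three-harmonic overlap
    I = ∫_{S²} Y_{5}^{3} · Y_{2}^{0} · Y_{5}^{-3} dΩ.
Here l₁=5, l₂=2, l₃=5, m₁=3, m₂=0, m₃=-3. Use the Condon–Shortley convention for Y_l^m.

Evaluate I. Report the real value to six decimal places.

-0.016174

m-sum 0 ✓  L=12 even ✓  3≤5≤7 ✓
Π(2lᵢ+1) = 11×5×11 = 605
triangle coeff Δ(5,2,5) = 1/38610
Σ_t [0,2]: t=0:+1/2880 t=1:−1/576 t=2:+1/2880 = -1/960
(3j)²=10/429 [(5 2 5; 0 0 0)], sign=+1
Σ_t [0,2]: t=0:+1/5760 t=1:−1/5040 t=2:+1/161280 = -1/53760
(3j)²=1/4290 [(5 2 5; 3 0 -3)], sign=-1
⇒ 4πI² = 5/1521
I = (-1)√(5/1521/(4π)) = -0.01617393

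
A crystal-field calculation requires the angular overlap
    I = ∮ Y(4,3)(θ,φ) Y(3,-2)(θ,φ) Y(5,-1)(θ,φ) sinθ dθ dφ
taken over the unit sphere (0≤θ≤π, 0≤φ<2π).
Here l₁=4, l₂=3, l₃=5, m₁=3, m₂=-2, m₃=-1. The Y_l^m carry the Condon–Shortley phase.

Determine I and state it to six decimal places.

0.160929

Checks pass: Σm=0; 12 even; l₃=5∈[1,7].
(2·4+1)(2·3+1)(2·5+1) = 693
Δ: 2! 6! 4! / 13! → 1/180180
sum: t=0:+1/576 t=1:−1/144 t=2:+1/576 = -1/288
3j²(4 3 5; 0 0 0) = Δ·Π!·Σ² = 20/1001  (sign +1)
sum: t=0:+1/1440 t=1:−1/17280 = 11/17280
3j²(4 3 5; 3 -2 -1) = Δ·Π!·Σ² = 11/468  (sign +1)
combine: 4πI² = 693·20/1001·11/468 = 55/169
take √, sign +1: I = 0.16092854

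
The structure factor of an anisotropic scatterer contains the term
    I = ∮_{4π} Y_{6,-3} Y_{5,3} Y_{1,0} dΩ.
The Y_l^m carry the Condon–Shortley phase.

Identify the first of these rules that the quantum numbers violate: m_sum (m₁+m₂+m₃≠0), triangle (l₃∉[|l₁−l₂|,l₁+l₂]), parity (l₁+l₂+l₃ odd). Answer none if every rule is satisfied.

none

m₁+m₂+m₃ = -3 + 3 + 0 = 0  ✓
triangle: |6−5|=1 ≤ l₃=1 ≤ 6+5=11  ✓
parity: l₁+l₂+l₃ = 12 is even  ✓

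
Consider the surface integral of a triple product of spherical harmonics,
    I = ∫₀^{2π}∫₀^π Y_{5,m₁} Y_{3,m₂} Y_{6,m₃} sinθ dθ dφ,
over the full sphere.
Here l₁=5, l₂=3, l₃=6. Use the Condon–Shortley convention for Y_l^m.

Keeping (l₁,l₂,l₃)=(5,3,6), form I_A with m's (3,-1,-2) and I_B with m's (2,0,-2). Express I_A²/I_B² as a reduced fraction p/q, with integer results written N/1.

Same 5,3,6: normalisation and zero-m 3j drop out of the ratio.
A: Δ: 2! 8! 4! / 15! → 1/675675; sum: t=0:+1/11520 t=1:−1/30240 t=2:+1/1935360 = 1/18432; 3j²(5 3 6; 3 -1 -2) = Δ·Π!·Σ² = 7/429  (sign +1)
B: Δ: 2! 8! 4! / 15! → 1/675675; sum: t=0:+1/8640 t=1:−1/5760 t=2:+1/60480 = -1/24192; 3j²(5 3 6; 2 0 -2) = Δ·Π!·Σ² = 8/3003  (sign -1)
I_A²/I_B² = (7/429)/(8/3003) = 49/8

49/8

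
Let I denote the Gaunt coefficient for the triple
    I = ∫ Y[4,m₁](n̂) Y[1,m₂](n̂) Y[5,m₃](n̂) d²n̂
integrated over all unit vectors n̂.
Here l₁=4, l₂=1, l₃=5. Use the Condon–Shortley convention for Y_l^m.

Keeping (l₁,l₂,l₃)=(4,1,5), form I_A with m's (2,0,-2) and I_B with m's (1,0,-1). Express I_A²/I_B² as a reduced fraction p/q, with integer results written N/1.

Same 4,1,5: normalisation and zero-m 3j drop out of the ratio.
A: Δ: 0! 8! 2! / 11! → 1/495; sum: t=0:+1/1440 = 1/1440; 3j²(4 1 5; 2 0 -2) = Δ·Π!·Σ² = 7/165  (sign -1)
B: Δ: 0! 8! 2! / 11! → 1/495; sum: t=0:+1/720 = 1/720; 3j²(4 1 5; 1 0 -1) = Δ·Π!·Σ² = 8/165  (sign +1)
I_A²/I_B² = (7/165)/(8/165) = 7/8

7/8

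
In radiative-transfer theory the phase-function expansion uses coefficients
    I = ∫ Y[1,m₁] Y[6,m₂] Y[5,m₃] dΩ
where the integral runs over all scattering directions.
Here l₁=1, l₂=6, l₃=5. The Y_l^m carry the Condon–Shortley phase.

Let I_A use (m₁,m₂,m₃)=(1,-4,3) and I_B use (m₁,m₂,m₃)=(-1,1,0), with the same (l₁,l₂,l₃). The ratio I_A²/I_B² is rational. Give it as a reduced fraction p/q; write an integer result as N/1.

15/7

Shared (l₁,l₂,l₃)=(1,6,5): N and (l;000)² cancel in I_A²/I_B².
A: Δ = 2!·0!·10!/13! = 1/858; Racah Σ t=0..0: t=0:+1/161280 = 1/161280; ⇒ 3j(1 6 5; 1 -4 3)² = 15/286, sgn +1
B: Δ = 2!·0!·10!/13! = 1/858; Racah Σ t=2..2: t=2:+1/28800 = 1/28800; ⇒ 3j(1 6 5; -1 1 0)² = 7/286, sgn -1
I_A²/I_B² = (15/286)/(7/286) = 15/7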